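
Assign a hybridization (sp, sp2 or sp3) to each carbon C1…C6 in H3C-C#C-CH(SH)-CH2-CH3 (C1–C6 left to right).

C1 sp3, C2 sp, C3 sp, C4 sp3, C5 sp3, C6 sp3

C1 — 4 σ bonds. Steric number 4, so sp3.
C2 is sp: 2 σ bonds, plus two π bonds, 2 electron-density regions.
C3 (2 σ bonds, plus two π bonds) has steric number 2: sp.
C4 has 4 σ bonds: steric number 4 → sp3.
C5 carries 4 σ bonds, giving a steric number of 4, so it is sp3.
C6 (4 σ bonds) has steric number 4: sp3.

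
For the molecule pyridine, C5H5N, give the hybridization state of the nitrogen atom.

sp2

N has two σ bonds and one lone pair in the ring plane (steric number 3 → sp2); its p orbital contributes one electron to the aromatic π system via the C=N double bond.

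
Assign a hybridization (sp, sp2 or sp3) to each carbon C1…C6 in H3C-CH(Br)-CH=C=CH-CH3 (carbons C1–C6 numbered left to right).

C1 sp3, C2 sp3, C3 sp2, C4 sp, C5 sp2, C6 sp3

C1 (4 σ bonds) has steric number 4: sp3.
C2 (4 σ bonds) has steric number 4: sp3.
C3 is sp2: 3 σ bonds, plus one π bond, 3 electron-density regions.
C4 (2 σ bonds, plus two π bonds) has steric number 2: sp.
C5 — 3 σ bonds, plus one π bond. Steric number 3, so sp2.
C6 carries 4 σ bonds, giving a steric number of 4, so it is sp3.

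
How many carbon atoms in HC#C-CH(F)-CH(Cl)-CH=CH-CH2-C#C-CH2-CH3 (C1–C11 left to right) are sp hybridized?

C1: sp ✓
C2: sp ✓
C3: sp3
C4: sp3
C5: sp2
C6: sp2
C7: sp3
C8: sp ✓
C9: sp ✓
C10: sp3
C11: sp3
C1, C2, C8, C9 → 4 sp carbons.

4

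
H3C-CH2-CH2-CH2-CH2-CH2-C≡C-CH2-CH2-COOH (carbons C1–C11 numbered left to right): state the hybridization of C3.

C3: 4 σ bonds; 4 regions of electron density → sp3.

sp³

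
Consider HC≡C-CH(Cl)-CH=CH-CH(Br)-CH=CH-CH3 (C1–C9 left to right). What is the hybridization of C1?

C1 — 2 σ bonds, plus two π bonds. Steric number 2, so sp.

sp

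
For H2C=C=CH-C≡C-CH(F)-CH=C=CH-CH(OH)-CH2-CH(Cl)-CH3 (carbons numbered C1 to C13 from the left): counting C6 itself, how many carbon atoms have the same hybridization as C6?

5

C6 is sp3 (only σ bonds).
C1: sp2
C2: sp
C3: sp2
C4: sp
C5: sp
C6: sp3 ✓
C7: sp2
C8: sp
C9: sp2
C10: sp3 ✓
C11: sp3 ✓
C12: sp3 ✓
C13: sp3 ✓
5 carbons are sp3.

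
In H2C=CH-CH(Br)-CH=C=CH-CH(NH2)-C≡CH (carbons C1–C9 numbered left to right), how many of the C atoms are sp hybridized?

C1: sp2
C2: sp2
C3: sp3
C4: sp2
C5: sp ✓
C6: sp2
C7: sp3
C8: sp ✓
C9: sp ✓
C5, C8, C9 → 3 sp carbons.

3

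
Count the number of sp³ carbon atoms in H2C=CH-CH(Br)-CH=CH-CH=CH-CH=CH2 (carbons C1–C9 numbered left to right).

C1: sp2
C2: sp2
C3: sp3 ✓
C4: sp2
C5: sp2
C6: sp2
C7: sp2
C8: sp2
C9: sp2
C3 → 1 sp3 carbon.

1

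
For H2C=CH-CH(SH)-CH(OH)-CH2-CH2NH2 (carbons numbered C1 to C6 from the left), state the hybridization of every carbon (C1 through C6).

C1 sp2, C2 sp2, C3 sp3, C4 sp3, C5 sp3, C6 sp3

C1 is sp2: 3 σ bonds, plus one π bond, 3 electron-density regions.
C2 carries 3 σ bonds, plus one π bond, giving a steric number of 3, so it is sp2.
C3 (4 σ bonds) has steric number 4: sp3.
C4 — 4 σ bonds. Steric number 4, so sp3.
C5: 4 σ bonds; 4 regions of electron density → sp3.
C6 (4 σ bonds) has steric number 4: sp3.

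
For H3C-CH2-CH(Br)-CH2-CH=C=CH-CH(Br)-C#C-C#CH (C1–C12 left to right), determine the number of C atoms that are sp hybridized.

C1: sp3
C2: sp3
C3: sp3
C4: sp3
C5: sp2
C6: sp ✓
C7: sp2
C8: sp3
C9: sp ✓
C10: sp ✓
C11: sp ✓
C12: sp ✓
C6, C9, C10, C11, C12 → 5 sp carbons.

5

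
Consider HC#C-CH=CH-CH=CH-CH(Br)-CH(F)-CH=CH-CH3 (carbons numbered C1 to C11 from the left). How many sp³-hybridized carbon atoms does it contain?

3

C1: sp
C2: sp
C3: sp2
C4: sp2
C5: sp2
C6: sp2
C7: sp3 ✓
C8: sp3 ✓
C9: sp2
C10: sp2
C11: sp3 ✓
C7, C8, C11 → 3 sp3 carbons.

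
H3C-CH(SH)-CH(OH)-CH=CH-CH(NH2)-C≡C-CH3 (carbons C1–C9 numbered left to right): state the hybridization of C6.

C6 (4 σ bonds) has steric number 4: sp3.

sp3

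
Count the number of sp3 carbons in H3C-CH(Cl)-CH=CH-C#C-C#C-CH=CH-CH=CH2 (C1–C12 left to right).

C1: sp3 ✓
C2: sp3 ✓
C3: sp2
C4: sp2
C5: sp
C6: sp
C7: sp
C8: sp
C9: sp2
C10: sp2
C11: sp2
C12: sp2
C1, C2 → 2 sp3 carbons.

2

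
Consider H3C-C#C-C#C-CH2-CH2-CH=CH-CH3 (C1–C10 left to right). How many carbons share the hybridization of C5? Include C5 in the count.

4

C5 is sp (two π bonds).
C1: sp3
C2: sp ✓
C3: sp ✓
C4: sp ✓
C5: sp ✓
C6: sp3
C7: sp3
C8: sp2
C9: sp2
C10: sp3
4 carbons are sp.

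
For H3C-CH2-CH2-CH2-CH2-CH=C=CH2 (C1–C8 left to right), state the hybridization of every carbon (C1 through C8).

C1 (4 σ bonds) has steric number 4: sp3.
C2 carries 4 σ bonds, giving a steric number of 4, so it is sp3.
C3 has 4 σ bonds: steric number 4 → sp3.
C4 carries 4 σ bonds, giving a steric number of 4, so it is sp3.
C5 carries 4 σ bonds, giving a steric number of 4, so it is sp3.
C6 is sp2: 3 σ bonds, plus one π bond, 3 electron-density regions.
C7 (2 σ bonds, plus two π bonds) has steric number 2: sp.
C8 carries 3 σ bonds, plus one π bond, giving a steric number of 3, so it is sp2.

C1 sp3, C2 sp3, C3 sp3, C4 sp3, C5 sp3, C6 sp2, C7 sp, C8 sp2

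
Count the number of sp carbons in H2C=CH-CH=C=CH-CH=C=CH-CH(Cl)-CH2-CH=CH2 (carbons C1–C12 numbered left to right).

C1: sp2
C2: sp2
C3: sp2
C4: sp ✓
C5: sp2
C6: sp2
C7: sp ✓
C8: sp2
C9: sp3
C10: sp3
C11: sp2
C12: sp2
C4, C7 → 2 sp carbons.

2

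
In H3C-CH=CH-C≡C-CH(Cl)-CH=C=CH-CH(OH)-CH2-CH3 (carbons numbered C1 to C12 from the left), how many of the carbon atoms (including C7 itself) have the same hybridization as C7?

C7 is sp2 (one π bond).
C1: sp3
C2: sp2 ✓
C3: sp2 ✓
C4: sp
C5: sp
C6: sp3
C7: sp2 ✓
C8: sp
C9: sp2 ✓
C10: sp3
C11: sp3
C12: sp3
4 carbons are sp2.

4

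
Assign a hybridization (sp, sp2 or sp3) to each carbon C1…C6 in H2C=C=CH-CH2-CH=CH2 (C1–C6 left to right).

C1 (3 σ bonds, plus one π bond) has steric number 3: sp2.
C2 (2 σ bonds, plus two π bonds) has steric number 2: sp.
C3 is sp2: 3 σ bonds, plus one π bond, 3 electron-density regions.
C4 is sp3: 4 σ bonds, 4 electron-density regions.
C5 is sp2: 3 σ bonds, plus one π bond, 3 electron-density regions.
C6: 3 σ bonds, plus one π bond — 3 electron domains, sp2.

C1 sp2, C2 sp, C3 sp2, C4 sp3, C5 sp2, C6 sp2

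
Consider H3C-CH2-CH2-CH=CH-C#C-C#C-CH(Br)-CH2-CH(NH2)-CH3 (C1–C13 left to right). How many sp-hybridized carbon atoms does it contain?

C1: sp3
C2: sp3
C3: sp3
C4: sp2
C5: sp2
C6: sp ✓
C7: sp ✓
C8: sp ✓
C9: sp ✓
C10: sp3
C11: sp3
C12: sp3
C13: sp3
C6, C7, C8, C9 → 4 sp carbons.

4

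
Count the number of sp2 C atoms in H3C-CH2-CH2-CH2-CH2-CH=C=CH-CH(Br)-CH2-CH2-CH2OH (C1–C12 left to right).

C1: sp3
C2: sp3
C3: sp3
C4: sp3
C5: sp3
C6: sp2 ✓
C7: sp
C8: sp2 ✓
C9: sp3
C10: sp3
C11: sp3
C12: sp3
C6, C8 → 2 sp2 carbons.

2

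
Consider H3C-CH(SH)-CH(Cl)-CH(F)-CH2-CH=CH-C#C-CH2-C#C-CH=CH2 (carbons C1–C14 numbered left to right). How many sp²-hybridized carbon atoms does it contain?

4

C1: sp3
C2: sp3
C3: sp3
C4: sp3
C5: sp3
C6: sp2 ✓
C7: sp2 ✓
C8: sp
C9: sp
C10: sp3
C11: sp
C12: sp
C13: sp2 ✓
C14: sp2 ✓
C6, C7, C13, C14 → 4 sp2 carbons.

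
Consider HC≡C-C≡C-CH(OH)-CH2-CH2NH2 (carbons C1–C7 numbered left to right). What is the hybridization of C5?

C5: 4 σ bonds; 4 regions of electron density → sp3.

sp3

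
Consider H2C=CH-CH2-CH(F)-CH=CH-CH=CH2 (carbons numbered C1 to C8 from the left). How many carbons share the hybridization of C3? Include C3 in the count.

2

C3 is sp3 (only σ bonds).
C1: sp2
C2: sp2
C3: sp3 ✓
C4: sp3 ✓
C5: sp2
C6: sp2
C7: sp2
C8: sp2
2 carbons are sp3.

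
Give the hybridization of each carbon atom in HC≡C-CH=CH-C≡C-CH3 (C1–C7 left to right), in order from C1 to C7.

C1 sp, C2 sp, C3 sp2, C4 sp2, C5 sp, C6 sp, C7 sp3

C1: 2 σ bonds, plus two π bonds — 2 electron domains, sp.
C2 carries 2 σ bonds, plus two π bonds, giving a steric number of 2, so it is sp.
C3: 3 σ bonds, plus one π bond; 3 regions of electron density → sp2.
C4: 3 σ bonds, plus one π bond — 3 electron domains, sp2.
C5 (2 σ bonds, plus two π bonds) has steric number 2: sp.
C6: 2 σ bonds, plus two π bonds; 2 regions of electron density → sp.
C7 (4 σ bonds) has steric number 4: sp3.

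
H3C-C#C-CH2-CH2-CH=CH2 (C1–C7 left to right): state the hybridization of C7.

C7 — 3 σ bonds, plus one π bond. Steric number 3, so sp2.

sp2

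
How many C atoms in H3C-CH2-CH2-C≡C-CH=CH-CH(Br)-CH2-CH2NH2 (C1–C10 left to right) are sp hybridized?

2

C1: sp3
C2: sp3
C3: sp3
C4: sp ✓
C5: sp ✓
C6: sp2
C7: sp2
C8: sp3
C9: sp3
C10: sp3
C4, C5 → 2 sp carbons.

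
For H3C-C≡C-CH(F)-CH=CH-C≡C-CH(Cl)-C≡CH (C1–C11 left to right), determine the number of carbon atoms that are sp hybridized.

C1: sp3
C2: sp ✓
C3: sp ✓
C4: sp3
C5: sp2
C6: sp2
C7: sp ✓
C8: sp ✓
C9: sp3
C10: sp ✓
C11: sp ✓
C2, C3, C7, C8, C10, C11 → 6 sp carbons.

6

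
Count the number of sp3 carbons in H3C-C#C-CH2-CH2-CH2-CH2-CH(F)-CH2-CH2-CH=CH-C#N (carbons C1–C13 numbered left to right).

C1: sp3 ✓
C2: sp
C3: sp
C4: sp3 ✓
C5: sp3 ✓
C6: sp3 ✓
C7: sp3 ✓
C8: sp3 ✓
C9: sp3 ✓
C10: sp3 ✓
C11: sp2
C12: sp2
C13: sp
C1, C4, C5, C6, C7, C8, C9, C10 → 8 sp3 carbons.

8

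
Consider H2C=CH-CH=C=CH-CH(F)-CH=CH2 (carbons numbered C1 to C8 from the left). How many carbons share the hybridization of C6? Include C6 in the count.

C6 is sp3 (only σ bonds).
C1: sp2
C2: sp2
C3: sp2
C4: sp
C5: sp2
C6: sp3 ✓
C7: sp2
C8: sp2
1 carbon is sp3.

1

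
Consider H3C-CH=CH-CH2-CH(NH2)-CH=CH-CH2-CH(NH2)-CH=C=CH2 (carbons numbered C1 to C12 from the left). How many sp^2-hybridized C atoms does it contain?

C1: sp3
C2: sp2 ✓
C3: sp2 ✓
C4: sp3
C5: sp3
C6: sp2 ✓
C7: sp2 ✓
C8: sp3
C9: sp3
C10: sp2 ✓
C11: sp
C12: sp2 ✓
C2, C3, C6, C7, C10, C12 → 6 sp2 carbons.

6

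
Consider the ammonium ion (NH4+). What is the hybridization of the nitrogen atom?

Four σ bonds, no lone pair → sp3, tetrahedral.

sp^3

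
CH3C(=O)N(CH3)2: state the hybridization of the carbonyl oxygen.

The carbonyl oxygen: 1 σ bond and 2 lone pairs, plus one π bond — 3 electron domains, sp2.

sp²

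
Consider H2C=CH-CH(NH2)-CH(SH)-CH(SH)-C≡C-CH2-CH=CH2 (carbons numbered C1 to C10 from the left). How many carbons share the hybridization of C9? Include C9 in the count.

C9 is sp2 (one π bond).
C1: sp2 ✓
C2: sp2 ✓
C3: sp3
C4: sp3
C5: sp3
C6: sp
C7: sp
C8: sp3
C9: sp2 ✓
C10: sp2 ✓
4 carbons are sp2.

4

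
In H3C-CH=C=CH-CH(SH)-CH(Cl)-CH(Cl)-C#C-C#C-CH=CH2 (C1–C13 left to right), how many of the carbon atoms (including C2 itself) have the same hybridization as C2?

C2 is sp2 (one π bond).
C1: sp3
C2: sp2 ✓
C3: sp
C4: sp2 ✓
C5: sp3
C6: sp3
C7: sp3
C8: sp
C9: sp
C10: sp
C11: sp
C12: sp2 ✓
C13: sp2 ✓
4 carbons are sp2.

4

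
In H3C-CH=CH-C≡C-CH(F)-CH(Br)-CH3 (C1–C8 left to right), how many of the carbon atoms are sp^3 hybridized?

4

C1: sp3 ✓
C2: sp2
C3: sp2
C4: sp
C5: sp
C6: sp3 ✓
C7: sp3 ✓
C8: sp3 ✓
C1, C6, C7, C8 → 4 sp3 carbons.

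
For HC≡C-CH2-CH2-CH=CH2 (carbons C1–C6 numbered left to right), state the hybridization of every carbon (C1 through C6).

C1 sp, C2 sp, C3 sp3, C4 sp3, C5 sp2, C6 sp2

C1 is sp: 2 σ bonds, plus two π bonds, 2 electron-density regions.
C2: 2 σ bonds, plus two π bonds — 2 electron domains, sp.
C3 carries 4 σ bonds, giving a steric number of 4, so it is sp3.
C4 — 4 σ bonds. Steric number 4, so sp3.
C5 — 3 σ bonds, plus one π bond. Steric number 3, so sp2.
C6 has 3 σ bonds, plus one π bond: steric number 3 → sp2.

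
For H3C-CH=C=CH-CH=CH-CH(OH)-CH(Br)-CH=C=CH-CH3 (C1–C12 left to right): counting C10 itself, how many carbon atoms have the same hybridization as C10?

C10 is sp (two π bonds).
C1: sp3
C2: sp2
C3: sp ✓
C4: sp2
C5: sp2
C6: sp2
C7: sp3
C8: sp3
C9: sp2
C10: sp ✓
C11: sp2
C12: sp3
2 carbons are sp.

2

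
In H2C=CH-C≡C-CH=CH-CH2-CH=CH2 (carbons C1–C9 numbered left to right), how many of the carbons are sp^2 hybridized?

C1: sp2 ✓
C2: sp2 ✓
C3: sp
C4: sp
C5: sp2 ✓
C6: sp2 ✓
C7: sp3
C8: sp2 ✓
C9: sp2 ✓
C1, C2, C5, C6, C8, C9 → 6 sp2 carbons.

6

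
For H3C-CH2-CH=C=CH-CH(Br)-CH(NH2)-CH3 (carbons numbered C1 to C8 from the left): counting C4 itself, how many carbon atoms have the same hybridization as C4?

1

C4 is sp (two π bonds).
C1: sp3
C2: sp3
C3: sp2
C4: sp ✓
C5: sp2
C6: sp3
C7: sp3
C8: sp3
1 carbon is sp.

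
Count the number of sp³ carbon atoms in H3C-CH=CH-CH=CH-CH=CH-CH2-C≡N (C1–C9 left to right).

C1: sp3 ✓
C2: sp2
C3: sp2
C4: sp2
C5: sp2
C6: sp2
C7: sp2
C8: sp3 ✓
C9: sp
C1, C8 → 2 sp3 carbons.

2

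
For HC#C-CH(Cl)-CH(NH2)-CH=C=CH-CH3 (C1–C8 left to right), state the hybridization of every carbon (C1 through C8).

C1 sp, C2 sp, C3 sp3, C4 sp3, C5 sp2, C6 sp, C7 sp2, C8 sp3

C1 is sp: 2 σ bonds, plus two π bonds, 2 electron-density regions.
C2 (2 σ bonds, plus two π bonds) has steric number 2: sp.
C3 (4 σ bonds) has steric number 4: sp3.
C4 (4 σ bonds) has steric number 4: sp3.
C5 (3 σ bonds, plus one π bond) has steric number 3: sp2.
C6 — 2 σ bonds, plus two π bonds. Steric number 2, so sp.
C7 (3 σ bonds, plus one π bond) has steric number 3: sp2.
C8 carries 4 σ bonds, giving a steric number of 4, so it is sp3.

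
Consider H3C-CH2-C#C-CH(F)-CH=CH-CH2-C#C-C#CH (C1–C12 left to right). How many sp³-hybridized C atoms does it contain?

C1: sp3 ✓
C2: sp3 ✓
C3: sp
C4: sp
C5: sp3 ✓
C6: sp2
C7: sp2
C8: sp3 ✓
C9: sp
C10: sp
C11: sp
C12: sp
C1, C2, C5, C8 → 4 sp3 carbons.

4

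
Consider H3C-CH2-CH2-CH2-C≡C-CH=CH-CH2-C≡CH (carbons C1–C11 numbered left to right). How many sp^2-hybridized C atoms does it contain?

C1: sp3
C2: sp3
C3: sp3
C4: sp3
C5: sp
C6: sp
C7: sp2 ✓
C8: sp2 ✓
C9: sp3
C10: sp
C11: sp
C7, C8 → 2 sp2 carbons.

2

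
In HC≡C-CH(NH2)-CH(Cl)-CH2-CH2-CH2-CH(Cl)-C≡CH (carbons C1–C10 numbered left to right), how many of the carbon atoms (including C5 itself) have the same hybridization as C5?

C5 is sp3 (only σ bonds).
C1: sp
C2: sp
C3: sp3 ✓
C4: sp3 ✓
C5: sp3 ✓
C6: sp3 ✓
C7: sp3 ✓
C8: sp3 ✓
C9: sp
C10: sp
6 carbons are sp3.

6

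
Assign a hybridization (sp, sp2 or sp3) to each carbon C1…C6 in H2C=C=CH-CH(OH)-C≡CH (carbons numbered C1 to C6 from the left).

C1 sp2, C2 sp, C3 sp2, C4 sp3, C5 sp, C6 sp

C1 — 3 σ bonds, plus one π bond. Steric number 3, so sp2.
C2 is sp: 2 σ bonds, plus two π bonds, 2 electron-density regions.
C3 carries 3 σ bonds, plus one π bond, giving a steric number of 3, so it is sp2.
C4 carries 4 σ bonds, giving a steric number of 4, so it is sp3.
C5: 2 σ bonds, plus two π bonds — 2 electron domains, sp.
C6: 2 σ bonds, plus two π bonds; 2 regions of electron density → sp.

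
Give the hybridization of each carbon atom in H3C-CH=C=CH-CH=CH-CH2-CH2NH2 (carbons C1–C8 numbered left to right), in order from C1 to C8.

C1: 4 σ bonds; 4 regions of electron density → sp3.
C2 (3 σ bonds, plus one π bond) has steric number 3: sp2.
C3 (2 σ bonds, plus two π bonds) has steric number 2: sp.
C4 — 3 σ bonds, plus one π bond. Steric number 3, so sp2.
C5 (3 σ bonds, plus one π bond) has steric number 3: sp2.
C6 is sp2: 3 σ bonds, plus one π bond, 3 electron-density regions.
C7: 4 σ bonds — 4 electron domains, sp3.
C8 — 4 σ bonds. Steric number 4, so sp3.

C1 sp3, C2 sp2, C3 sp, C4 sp2, C5 sp2, C6 sp2, C7 sp3, C8 sp3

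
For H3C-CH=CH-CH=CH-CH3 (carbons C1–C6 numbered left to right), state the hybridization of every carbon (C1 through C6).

C1 sp3, C2 sp2, C3 sp2, C4 sp2, C5 sp2, C6 sp3

C1: 4 σ bonds; 4 regions of electron density → sp3.
C2: 3 σ bonds, plus one π bond; 3 regions of electron density → sp2.
C3: 3 σ bonds, plus one π bond — 3 electron domains, sp2.
C4: 3 σ bonds, plus one π bond — 3 electron domains, sp2.
C5 has 3 σ bonds, plus one π bond: steric number 3 → sp2.
C6: 4 σ bonds — 4 electron domains, sp3.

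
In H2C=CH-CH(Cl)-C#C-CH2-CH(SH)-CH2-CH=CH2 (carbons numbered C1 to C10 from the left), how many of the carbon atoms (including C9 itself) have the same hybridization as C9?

4

C9 is sp2 (one π bond).
C1: sp2 ✓
C2: sp2 ✓
C3: sp3
C4: sp
C5: sp
C6: sp3
C7: sp3
C8: sp3
C9: sp2 ✓
C10: sp2 ✓
4 carbons are sp2.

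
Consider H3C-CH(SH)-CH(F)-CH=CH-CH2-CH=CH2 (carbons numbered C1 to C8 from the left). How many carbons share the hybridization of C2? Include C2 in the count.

4

C2 is sp3 (only σ bonds).
C1: sp3 ✓
C2: sp3 ✓
C3: sp3 ✓
C4: sp2
C5: sp2
C6: sp3 ✓
C7: sp2
C8: sp2
4 carbons are sp3.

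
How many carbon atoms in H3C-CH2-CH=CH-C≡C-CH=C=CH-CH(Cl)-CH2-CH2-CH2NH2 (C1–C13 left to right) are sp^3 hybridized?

6

C1: sp3 ✓
C2: sp3 ✓
C3: sp2
C4: sp2
C5: sp
C6: sp
C7: sp2
C8: sp
C9: sp2
C10: sp3 ✓
C11: sp3 ✓
C12: sp3 ✓
C13: sp3 ✓
C1, C2, C10, C11, C12, C13 → 6 sp3 carbons.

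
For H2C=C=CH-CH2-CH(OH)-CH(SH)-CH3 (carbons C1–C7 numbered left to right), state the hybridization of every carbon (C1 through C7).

C1 sp2, C2 sp, C3 sp2, C4 sp3, C5 sp3, C6 sp3, C7 sp3

C1: 3 σ bonds, plus one π bond — 3 electron domains, sp2.
C2 carries 2 σ bonds, plus two π bonds, giving a steric number of 2, so it is sp.
C3: 3 σ bonds, plus one π bond; 3 regions of electron density → sp2.
C4: 4 σ bonds; 4 regions of electron density → sp3.
C5 has 4 σ bonds: steric number 4 → sp3.
C6: 4 σ bonds — 4 electron domains, sp3.
C7: 4 σ bonds; 4 regions of electron density → sp3.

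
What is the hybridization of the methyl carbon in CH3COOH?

sp^3

The methyl carbon: 4 σ bonds — 4 electron domains, sp3.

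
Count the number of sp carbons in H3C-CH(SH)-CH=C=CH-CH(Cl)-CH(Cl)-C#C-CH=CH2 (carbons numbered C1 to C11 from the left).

3

C1: sp3
C2: sp3
C3: sp2
C4: sp ✓
C5: sp2
C6: sp3
C7: sp3
C8: sp ✓
C9: sp ✓
C10: sp2
C11: sp2
C4, C8, C9 → 3 sp carbons.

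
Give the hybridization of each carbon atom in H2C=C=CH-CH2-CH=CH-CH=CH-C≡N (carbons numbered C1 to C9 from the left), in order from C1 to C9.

C1 is sp2: 3 σ bonds, plus one π bond, 3 electron-density regions.
C2 is sp: 2 σ bonds, plus two π bonds, 2 electron-density regions.
C3: 3 σ bonds, plus one π bond — 3 electron domains, sp2.
C4: 4 σ bonds; 4 regions of electron density → sp3.
C5 has 3 σ bonds, plus one π bond: steric number 3 → sp2.
C6: 3 σ bonds, plus one π bond; 3 regions of electron density → sp2.
C7 (3 σ bonds, plus one π bond) has steric number 3: sp2.
C8 carries 3 σ bonds, plus one π bond, giving a steric number of 3, so it is sp2.
C9 carries 2 σ bonds, plus two π bonds, giving a steric number of 2, so it is sp.

C1 sp2, C2 sp, C3 sp2, C4 sp3, C5 sp2, C6 sp2, C7 sp2, C8 sp2, C9 sp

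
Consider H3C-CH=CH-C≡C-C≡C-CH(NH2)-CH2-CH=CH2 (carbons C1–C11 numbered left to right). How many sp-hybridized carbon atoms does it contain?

C1: sp3
C2: sp2
C3: sp2
C4: sp ✓
C5: sp ✓
C6: sp ✓
C7: sp ✓
C8: sp3
C9: sp3
C10: sp2
C11: sp2
C4, C5, C6, C7 → 4 sp carbons.

4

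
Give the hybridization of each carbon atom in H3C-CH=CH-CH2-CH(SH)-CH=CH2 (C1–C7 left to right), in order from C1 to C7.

C1 sp3, C2 sp2, C3 sp2, C4 sp3, C5 sp3, C6 sp2, C7 sp2

C1 — 4 σ bonds. Steric number 4, so sp3.
C2 is sp2: 3 σ bonds, plus one π bond, 3 electron-density regions.
C3 — 3 σ bonds, plus one π bond. Steric number 3, so sp2.
C4 has 4 σ bonds: steric number 4 → sp3.
C5 carries 4 σ bonds, giving a steric number of 4, so it is sp3.
C6 — 3 σ bonds, plus one π bond. Steric number 3, so sp2.
C7 has 3 σ bonds, plus one π bond: steric number 3 → sp2.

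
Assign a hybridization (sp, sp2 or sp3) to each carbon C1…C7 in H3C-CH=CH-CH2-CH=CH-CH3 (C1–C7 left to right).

C1 sp3, C2 sp2, C3 sp2, C4 sp3, C5 sp2, C6 sp2, C7 sp3

C1 is sp3: 4 σ bonds, 4 electron-density regions.
C2: 3 σ bonds, plus one π bond — 3 electron domains, sp2.
C3 (3 σ bonds, plus one π bond) has steric number 3: sp2.
C4 carries 4 σ bonds, giving a steric number of 4, so it is sp3.
C5: 3 σ bonds, plus one π bond; 3 regions of electron density → sp2.
C6 carries 3 σ bonds, plus one π bond, giving a steric number of 3, so it is sp2.
C7 — 4 σ bonds. Steric number 4, so sp3.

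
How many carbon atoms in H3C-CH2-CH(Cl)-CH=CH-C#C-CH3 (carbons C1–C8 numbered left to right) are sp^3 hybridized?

4

C1: sp3 ✓
C2: sp3 ✓
C3: sp3 ✓
C4: sp2
C5: sp2
C6: sp
C7: sp
C8: sp3 ✓
C1, C2, C3, C8 → 4 sp3 carbons.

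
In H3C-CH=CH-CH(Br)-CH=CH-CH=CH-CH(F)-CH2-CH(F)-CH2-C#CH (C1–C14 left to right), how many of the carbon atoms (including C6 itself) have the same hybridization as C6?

C6 is sp2 (one π bond).
C1: sp3
C2: sp2 ✓
C3: sp2 ✓
C4: sp3
C5: sp2 ✓
C6: sp2 ✓
C7: sp2 ✓
C8: sp2 ✓
C9: sp3
C10: sp3
C11: sp3
C12: sp3
C13: sp
C14: sp
6 carbons are sp2.

6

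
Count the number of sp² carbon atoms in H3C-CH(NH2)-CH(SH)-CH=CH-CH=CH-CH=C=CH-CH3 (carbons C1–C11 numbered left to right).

6

C1: sp3
C2: sp3
C3: sp3
C4: sp2 ✓
C5: sp2 ✓
C6: sp2 ✓
C7: sp2 ✓
C8: sp2 ✓
C9: sp
C10: sp2 ✓
C11: sp3
C4, C5, C6, C7, C8, C10 → 6 sp2 carbons.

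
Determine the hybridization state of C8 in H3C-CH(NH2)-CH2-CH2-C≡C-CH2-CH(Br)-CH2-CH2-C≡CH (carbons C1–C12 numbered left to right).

C8: 4 σ bonds — 4 electron domains, sp3.

sp3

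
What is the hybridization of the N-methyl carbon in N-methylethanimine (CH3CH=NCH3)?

sp³

The N-methyl carbon — 4 σ bonds. Steric number 4, so sp3.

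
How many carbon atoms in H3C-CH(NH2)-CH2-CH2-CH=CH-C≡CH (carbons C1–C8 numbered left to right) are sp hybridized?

C1: sp3
C2: sp3
C3: sp3
C4: sp3
C5: sp2
C6: sp2
C7: sp ✓
C8: sp ✓
C7, C8 → 2 sp carbons.

2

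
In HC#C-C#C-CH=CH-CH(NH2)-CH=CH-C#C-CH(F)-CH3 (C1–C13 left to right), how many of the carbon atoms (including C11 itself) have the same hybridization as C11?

C11 is sp (two π bonds).
C1: sp ✓
C2: sp ✓
C3: sp ✓
C4: sp ✓
C5: sp2
C6: sp2
C7: sp3
C8: sp2
C9: sp2
C10: sp ✓
C11: sp ✓
C12: sp3
C13: sp3
6 carbons are sp.

6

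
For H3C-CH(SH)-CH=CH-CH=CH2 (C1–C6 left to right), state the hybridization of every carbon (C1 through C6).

C1 sp3, C2 sp3, C3 sp2, C4 sp2, C5 sp2, C6 sp2

C1 (4 σ bonds) has steric number 4: sp3.
C2 is sp3: 4 σ bonds, 4 electron-density regions.
C3 has 3 σ bonds, plus one π bond: steric number 3 → sp2.
C4 is sp2: 3 σ bonds, plus one π bond, 3 electron-density regions.
C5 has 3 σ bonds, plus one π bond: steric number 3 → sp2.
C6 (3 σ bonds, plus one π bond) has steric number 3: sp2.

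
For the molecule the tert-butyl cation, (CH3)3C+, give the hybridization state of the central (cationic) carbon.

Three σ bonds and an empty p orbital; no lone pair → steric number 3 → sp2 and planar.

sp²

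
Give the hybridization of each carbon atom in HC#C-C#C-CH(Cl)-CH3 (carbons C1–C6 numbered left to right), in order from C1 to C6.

C1 sp, C2 sp, C3 sp, C4 sp, C5 sp3, C6 sp3

C1 has 2 σ bonds, plus two π bonds: steric number 2 → sp.
C2 is sp: 2 σ bonds, plus two π bonds, 2 electron-density regions.
C3: 2 σ bonds, plus two π bonds; 2 regions of electron density → sp.
C4 has 2 σ bonds, plus two π bonds: steric number 2 → sp.
C5: 4 σ bonds — 4 electron domains, sp3.
C6 — 4 σ bonds. Steric number 4, so sp3.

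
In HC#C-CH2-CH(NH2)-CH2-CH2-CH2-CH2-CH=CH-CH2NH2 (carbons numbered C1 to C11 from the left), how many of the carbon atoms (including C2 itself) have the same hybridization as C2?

C2 is sp (two π bonds).
C1: sp ✓
C2: sp ✓
C3: sp3
C4: sp3
C5: sp3
C6: sp3
C7: sp3
C8: sp3
C9: sp2
C10: sp2
C11: sp3
2 carbons are sp.

2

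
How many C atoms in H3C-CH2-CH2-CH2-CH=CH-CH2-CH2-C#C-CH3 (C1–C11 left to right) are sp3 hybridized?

C1: sp3 ✓
C2: sp3 ✓
C3: sp3 ✓
C4: sp3 ✓
C5: sp2
C6: sp2
C7: sp3 ✓
C8: sp3 ✓
C9: sp
C10: sp
C11: sp3 ✓
C1, C2, C3, C4, C7, C8, C11 → 7 sp3 carbons.

7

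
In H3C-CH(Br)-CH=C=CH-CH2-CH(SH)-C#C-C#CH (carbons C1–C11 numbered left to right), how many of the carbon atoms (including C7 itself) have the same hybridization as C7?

C7 is sp3 (only σ bonds).
C1: sp3 ✓
C2: sp3 ✓
C3: sp2
C4: sp
C5: sp2
C6: sp3 ✓
C7: sp3 ✓
C8: sp
C9: sp
C10: sp
C11: sp
4 carbons are sp3.

4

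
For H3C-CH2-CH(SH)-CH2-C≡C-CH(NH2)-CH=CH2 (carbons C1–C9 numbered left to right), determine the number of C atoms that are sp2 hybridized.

C1: sp3
C2: sp3
C3: sp3
C4: sp3
C5: sp
C6: sp
C7: sp3
C8: sp2 ✓
C9: sp2 ✓
C8, C9 → 2 sp2 carbons.

2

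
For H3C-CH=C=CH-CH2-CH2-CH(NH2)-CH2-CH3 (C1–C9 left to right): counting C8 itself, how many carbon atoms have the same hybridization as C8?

C8 is sp3 (only σ bonds).
C1: sp3 ✓
C2: sp2
C3: sp
C4: sp2
C5: sp3 ✓
C6: sp3 ✓
C7: sp3 ✓
C8: sp3 ✓
C9: sp3 ✓
6 carbons are sp3.

6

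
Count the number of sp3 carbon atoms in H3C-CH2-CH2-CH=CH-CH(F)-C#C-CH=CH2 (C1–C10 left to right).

4

C1: sp3 ✓
C2: sp3 ✓
C3: sp3 ✓
C4: sp2
C5: sp2
C6: sp3 ✓
C7: sp
C8: sp
C9: sp2
C10: sp2
C1, C2, C3, C6 → 4 sp3 carbons.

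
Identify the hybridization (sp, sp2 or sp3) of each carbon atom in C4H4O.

Each carbon atom — 3 σ bonds, plus one π bond. Steric number 3, so sp2.

sp²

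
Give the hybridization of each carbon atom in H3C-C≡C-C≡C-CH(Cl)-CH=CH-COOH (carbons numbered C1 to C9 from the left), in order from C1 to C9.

C1 sp3, C2 sp, C3 sp, C4 sp, C5 sp, C6 sp3, C7 sp2, C8 sp2, C9 sp2

C1 is sp3: 4 σ bonds, 4 electron-density regions.
C2: 2 σ bonds, plus two π bonds — 2 electron domains, sp.
C3 carries 2 σ bonds, plus two π bonds, giving a steric number of 2, so it is sp.
C4 (2 σ bonds, plus two π bonds) has steric number 2: sp.
C5 — 2 σ bonds, plus two π bonds. Steric number 2, so sp.
C6: 4 σ bonds — 4 electron domains, sp3.
C7: 3 σ bonds, plus one π bond; 3 regions of electron density → sp2.
C8: 3 σ bonds, plus one π bond — 3 electron domains, sp2.
C9 (3 σ bonds, plus one π bond) has steric number 3: sp2.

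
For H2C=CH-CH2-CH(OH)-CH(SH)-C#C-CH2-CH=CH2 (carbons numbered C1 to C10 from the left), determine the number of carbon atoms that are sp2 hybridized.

4

C1: sp2 ✓
C2: sp2 ✓
C3: sp3
C4: sp3
C5: sp3
C6: sp
C7: sp
C8: sp3
C9: sp2 ✓
C10: sp2 ✓
C1, C2, C9, C10 → 4 sp2 carbons.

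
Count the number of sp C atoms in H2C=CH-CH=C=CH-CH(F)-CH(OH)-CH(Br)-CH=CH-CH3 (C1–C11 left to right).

C1: sp2
C2: sp2
C3: sp2
C4: sp ✓
C5: sp2
C6: sp3
C7: sp3
C8: sp3
C9: sp2
C10: sp2
C11: sp3
C4 → 1 sp carbon.

1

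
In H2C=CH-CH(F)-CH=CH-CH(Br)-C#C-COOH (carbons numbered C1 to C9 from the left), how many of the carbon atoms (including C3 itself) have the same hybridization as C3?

2

C3 is sp3 (only σ bonds).
C1: sp2
C2: sp2
C3: sp3 ✓
C4: sp2
C5: sp2
C6: sp3 ✓
C7: sp
C8: sp
C9: sp2
2 carbons are sp3.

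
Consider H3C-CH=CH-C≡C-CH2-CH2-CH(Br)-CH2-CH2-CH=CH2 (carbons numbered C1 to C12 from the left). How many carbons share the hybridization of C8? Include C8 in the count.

C8 is sp3 (only σ bonds).
C1: sp3 ✓
C2: sp2
C3: sp2
C4: sp
C5: sp
C6: sp3 ✓
C7: sp3 ✓
C8: sp3 ✓
C9: sp3 ✓
C10: sp3 ✓
C11: sp2
C12: sp2
6 carbons are sp3.

6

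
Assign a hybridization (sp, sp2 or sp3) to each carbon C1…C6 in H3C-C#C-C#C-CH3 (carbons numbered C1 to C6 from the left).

C1 carries 4 σ bonds, giving a steric number of 4, so it is sp3.
C2 carries 2 σ bonds, plus two π bonds, giving a steric number of 2, so it is sp.
C3 (2 σ bonds, plus two π bonds) has steric number 2: sp.
C4: 2 σ bonds, plus two π bonds — 2 electron domains, sp.
C5 carries 2 σ bonds, plus two π bonds, giving a steric number of 2, so it is sp.
C6 (4 σ bonds) has steric number 4: sp3.

C1 sp3, C2 sp, C3 sp, C4 sp, C5 sp, C6 sp3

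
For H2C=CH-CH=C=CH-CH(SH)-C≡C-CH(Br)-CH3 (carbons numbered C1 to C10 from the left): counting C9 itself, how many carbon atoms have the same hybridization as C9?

3

C9 is sp3 (only σ bonds).
C1: sp2
C2: sp2
C3: sp2
C4: sp
C5: sp2
C6: sp3 ✓
C7: sp
C8: sp
C9: sp3 ✓
C10: sp3 ✓
3 carbons are sp3.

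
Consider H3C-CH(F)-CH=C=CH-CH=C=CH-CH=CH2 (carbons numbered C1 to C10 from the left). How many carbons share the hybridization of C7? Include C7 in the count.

2

C7 is sp (two π bonds).
C1: sp3
C2: sp3
C3: sp2
C4: sp ✓
C5: sp2
C6: sp2
C7: sp ✓
C8: sp2
C9: sp2
C10: sp2
2 carbons are sp.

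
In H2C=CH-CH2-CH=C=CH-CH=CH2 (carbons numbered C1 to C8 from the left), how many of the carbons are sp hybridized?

1

C1: sp2
C2: sp2
C3: sp3
C4: sp2
C5: sp ✓
C6: sp2
C7: sp2
C8: sp2
C5 → 1 sp carbon.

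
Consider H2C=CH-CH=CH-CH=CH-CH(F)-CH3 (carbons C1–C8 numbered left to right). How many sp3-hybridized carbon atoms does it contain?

C1: sp2
C2: sp2
C3: sp2
C4: sp2
C5: sp2
C6: sp2
C7: sp3 ✓
C8: sp3 ✓
C7, C8 → 2 sp3 carbons.

2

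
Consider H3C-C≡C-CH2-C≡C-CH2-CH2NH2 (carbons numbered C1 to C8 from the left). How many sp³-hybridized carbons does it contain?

4

C1: sp3 ✓
C2: sp
C3: sp
C4: sp3 ✓
C5: sp
C6: sp
C7: sp3 ✓
C8: sp3 ✓
C1, C4, C7, C8 → 4 sp3 carbons.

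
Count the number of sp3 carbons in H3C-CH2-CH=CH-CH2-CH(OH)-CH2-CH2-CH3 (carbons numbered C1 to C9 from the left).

C1: sp3 ✓
C2: sp3 ✓
C3: sp2
C4: sp2
C5: sp3 ✓
C6: sp3 ✓
C7: sp3 ✓
C8: sp3 ✓
C9: sp3 ✓
C1, C2, C5, C6, C7, C8, C9 → 7 sp3 carbons.

7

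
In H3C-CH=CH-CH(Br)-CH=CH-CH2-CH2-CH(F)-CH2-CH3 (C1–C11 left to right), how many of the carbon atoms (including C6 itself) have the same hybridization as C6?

4

C6 is sp2 (one π bond).
C1: sp3
C2: sp2 ✓
C3: sp2 ✓
C4: sp3
C5: sp2 ✓
C6: sp2 ✓
C7: sp3
C8: sp3
C9: sp3
C10: sp3
C11: sp3
4 carbons are sp2.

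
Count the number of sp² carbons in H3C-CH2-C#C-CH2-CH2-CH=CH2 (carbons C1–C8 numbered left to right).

C1: sp3
C2: sp3
C3: sp
C4: sp
C5: sp3
C6: sp3
C7: sp2 ✓
C8: sp2 ✓
C7, C8 → 2 sp2 carbons.

2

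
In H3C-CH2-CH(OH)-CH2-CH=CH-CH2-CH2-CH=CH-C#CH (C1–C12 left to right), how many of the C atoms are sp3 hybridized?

C1: sp3 ✓
C2: sp3 ✓
C3: sp3 ✓
C4: sp3 ✓
C5: sp2
C6: sp2
C7: sp3 ✓
C8: sp3 ✓
C9: sp2
C10: sp2
C11: sp
C12: sp
C1, C2, C3, C4, C7, C8 → 6 sp3 carbons.

6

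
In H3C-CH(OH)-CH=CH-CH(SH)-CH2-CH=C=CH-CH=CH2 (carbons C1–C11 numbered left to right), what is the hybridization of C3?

sp^2

C3 carries 3 σ bonds, plus one π bond, giving a steric number of 3, so it is sp2.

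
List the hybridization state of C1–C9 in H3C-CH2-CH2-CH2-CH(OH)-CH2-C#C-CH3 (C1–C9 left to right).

C1 sp3, C2 sp3, C3 sp3, C4 sp3, C5 sp3, C6 sp3, C7 sp, C8 sp, C9 sp3

C1: 4 σ bonds; 4 regions of electron density → sp3.
C2 (4 σ bonds) has steric number 4: sp3.
C3: 4 σ bonds; 4 regions of electron density → sp3.
C4: 4 σ bonds — 4 electron domains, sp3.
C5: 4 σ bonds; 4 regions of electron density → sp3.
C6: 4 σ bonds; 4 regions of electron density → sp3.
C7 carries 2 σ bonds, plus two π bonds, giving a steric number of 2, so it is sp.
C8 (2 σ bonds, plus two π bonds) has steric number 2: sp.
C9 is sp3: 4 σ bonds, 4 electron-density regions.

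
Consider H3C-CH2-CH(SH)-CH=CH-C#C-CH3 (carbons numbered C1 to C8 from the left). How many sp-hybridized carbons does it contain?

C1: sp3
C2: sp3
C3: sp3
C4: sp2
C5: sp2
C6: sp ✓
C7: sp ✓
C8: sp3
C6, C7 → 2 sp carbons.

2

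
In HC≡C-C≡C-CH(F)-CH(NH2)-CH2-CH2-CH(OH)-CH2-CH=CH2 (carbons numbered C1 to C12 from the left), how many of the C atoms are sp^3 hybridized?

C1: sp
C2: sp
C3: sp
C4: sp
C5: sp3 ✓
C6: sp3 ✓
C7: sp3 ✓
C8: sp3 ✓
C9: sp3 ✓
C10: sp3 ✓
C11: sp2
C12: sp2
C5, C6, C7, C8, C9, C10 → 6 sp3 carbons.

6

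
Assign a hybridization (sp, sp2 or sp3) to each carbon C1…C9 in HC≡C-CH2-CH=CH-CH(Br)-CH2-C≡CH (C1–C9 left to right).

C1 sp, C2 sp, C3 sp3, C4 sp2, C5 sp2, C6 sp3, C7 sp3, C8 sp, C9 sp

C1 has 2 σ bonds, plus two π bonds: steric number 2 → sp.
C2 (2 σ bonds, plus two π bonds) has steric number 2: sp.
C3 (4 σ bonds) has steric number 4: sp3.
C4 carries 3 σ bonds, plus one π bond, giving a steric number of 3, so it is sp2.
C5 — 3 σ bonds, plus one π bond. Steric number 3, so sp2.
C6 is sp3: 4 σ bonds, 4 electron-density regions.
C7 is sp3: 4 σ bonds, 4 electron-density regions.
C8 (2 σ bonds, plus two π bonds) has steric number 2: sp.
C9 is sp: 2 σ bonds, plus two π bonds, 2 electron-density regions.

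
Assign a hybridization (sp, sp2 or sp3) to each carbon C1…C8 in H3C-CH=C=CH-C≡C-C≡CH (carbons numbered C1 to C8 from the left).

C1 sp3, C2 sp2, C3 sp, C4 sp2, C5 sp, C6 sp, C7 sp, C8 sp

C1: 4 σ bonds — 4 electron domains, sp3.
C2 (3 σ bonds, plus one π bond) has steric number 3: sp2.
C3 has 2 σ bonds, plus two π bonds: steric number 2 → sp.
C4 — 3 σ bonds, plus one π bond. Steric number 3, so sp2.
C5 carries 2 σ bonds, plus two π bonds, giving a steric number of 2, so it is sp.
C6 is sp: 2 σ bonds, plus two π bonds, 2 electron-density regions.
C7 carries 2 σ bonds, plus two π bonds, giving a steric number of 2, so it is sp.
C8: 2 σ bonds, plus two π bonds — 2 electron domains, sp.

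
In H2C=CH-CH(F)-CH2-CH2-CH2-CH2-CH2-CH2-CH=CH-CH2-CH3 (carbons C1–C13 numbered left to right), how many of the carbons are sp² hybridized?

4

C1: sp2 ✓
C2: sp2 ✓
C3: sp3
C4: sp3
C5: sp3
C6: sp3
C7: sp3
C8: sp3
C9: sp3
C10: sp2 ✓
C11: sp2 ✓
C12: sp3
C13: sp3
C1, C2, C10, C11 → 4 sp2 carbons.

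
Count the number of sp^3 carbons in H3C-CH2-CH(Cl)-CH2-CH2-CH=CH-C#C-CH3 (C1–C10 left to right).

C1: sp3 ✓
C2: sp3 ✓
C3: sp3 ✓
C4: sp3 ✓
C5: sp3 ✓
C6: sp2
C7: sp2
C8: sp
C9: sp
C10: sp3 ✓
C1, C2, C3, C4, C5, C10 → 6 sp3 carbons.

6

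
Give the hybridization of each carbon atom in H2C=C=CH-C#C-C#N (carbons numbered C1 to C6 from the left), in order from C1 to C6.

C1 has 3 σ bonds, plus one π bond: steric number 3 → sp2.
C2 (2 σ bonds, plus two π bonds) has steric number 2: sp.
C3 is sp2: 3 σ bonds, plus one π bond, 3 electron-density regions.
C4 carries 2 σ bonds, plus two π bonds, giving a steric number of 2, so it is sp.
C5 has 2 σ bonds, plus two π bonds: steric number 2 → sp.
C6 is sp: 2 σ bonds, plus two π bonds, 2 electron-density regions.

C1 sp2, C2 sp, C3 sp2, C4 sp, C5 sp, C6 sp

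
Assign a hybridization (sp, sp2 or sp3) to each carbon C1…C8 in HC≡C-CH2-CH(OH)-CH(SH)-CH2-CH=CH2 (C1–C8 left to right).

C1 sp, C2 sp, C3 sp3, C4 sp3, C5 sp3, C6 sp3, C7 sp2, C8 sp2

C1 — 2 σ bonds, plus two π bonds. Steric number 2, so sp.
C2: 2 σ bonds, plus two π bonds — 2 electron domains, sp.
C3 (4 σ bonds) has steric number 4: sp3.
C4: 4 σ bonds — 4 electron domains, sp3.
C5 carries 4 σ bonds, giving a steric number of 4, so it is sp3.
C6: 4 σ bonds; 4 regions of electron density → sp3.
C7 carries 3 σ bonds, plus one π bond, giving a steric number of 3, so it is sp2.
C8: 3 σ bonds, plus one π bond — 3 electron domains, sp2.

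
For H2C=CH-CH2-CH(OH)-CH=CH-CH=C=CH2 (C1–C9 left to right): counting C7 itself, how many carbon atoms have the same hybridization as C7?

C7 is sp2 (one π bond).
C1: sp2 ✓
C2: sp2 ✓
C3: sp3
C4: sp3
C5: sp2 ✓
C6: sp2 ✓
C7: sp2 ✓
C8: sp
C9: sp2 ✓
6 carbons are sp2.

6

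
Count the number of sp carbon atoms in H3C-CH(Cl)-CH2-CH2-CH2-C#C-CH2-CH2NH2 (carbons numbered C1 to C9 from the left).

2

C1: sp3
C2: sp3
C3: sp3
C4: sp3
C5: sp3
C6: sp ✓
C7: sp ✓
C8: sp3
C9: sp3
C6, C7 → 2 sp carbons.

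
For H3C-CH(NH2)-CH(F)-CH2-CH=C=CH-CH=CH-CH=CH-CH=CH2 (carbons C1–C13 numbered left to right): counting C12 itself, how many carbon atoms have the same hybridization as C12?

8

C12 is sp2 (one π bond).
C1: sp3
C2: sp3
C3: sp3
C4: sp3
C5: sp2 ✓
C6: sp
C7: sp2 ✓
C8: sp2 ✓
C9: sp2 ✓
C10: sp2 ✓
C11: sp2 ✓
C12: sp2 ✓
C13: sp2 ✓
8 carbons are sp2.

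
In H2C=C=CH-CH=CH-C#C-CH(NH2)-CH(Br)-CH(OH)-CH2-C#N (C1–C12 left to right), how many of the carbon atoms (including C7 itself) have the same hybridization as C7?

4

C7 is sp (two π bonds).
C1: sp2
C2: sp ✓
C3: sp2
C4: sp2
C5: sp2
C6: sp ✓
C7: sp ✓
C8: sp3
C9: sp3
C10: sp3
C11: sp3
C12: sp ✓
4 carbons are sp.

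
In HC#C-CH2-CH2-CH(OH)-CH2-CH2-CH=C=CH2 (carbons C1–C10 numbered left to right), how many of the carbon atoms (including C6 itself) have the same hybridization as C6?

5

C6 is sp3 (only σ bonds).
C1: sp
C2: sp
C3: sp3 ✓
C4: sp3 ✓
C5: sp3 ✓
C6: sp3 ✓
C7: sp3 ✓
C8: sp2
C9: sp
C10: sp2
5 carbons are sp3.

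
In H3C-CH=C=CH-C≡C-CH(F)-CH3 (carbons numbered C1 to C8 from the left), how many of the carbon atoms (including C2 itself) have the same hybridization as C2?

C2 is sp2 (one π bond).
C1: sp3
C2: sp2 ✓
C3: sp
C4: sp2 ✓
C5: sp
C6: sp
C7: sp3
C8: sp3
2 carbons are sp2.

2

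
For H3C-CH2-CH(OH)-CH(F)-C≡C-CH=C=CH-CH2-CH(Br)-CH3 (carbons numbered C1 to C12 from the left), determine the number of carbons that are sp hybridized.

3

C1: sp3
C2: sp3
C3: sp3
C4: sp3
C5: sp ✓
C6: sp ✓
C7: sp2
C8: sp ✓
C9: sp2
C10: sp3
C11: sp3
C12: sp3
C5, C6, C8 → 3 sp carbons.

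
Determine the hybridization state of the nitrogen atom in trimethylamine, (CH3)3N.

The nitrogen atom: 3 σ bonds and 1 lone pair; 4 regions of electron density → sp3.

sp³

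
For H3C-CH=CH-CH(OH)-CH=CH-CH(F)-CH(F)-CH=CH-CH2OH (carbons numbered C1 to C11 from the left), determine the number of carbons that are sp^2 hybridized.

6

C1: sp3
C2: sp2 ✓
C3: sp2 ✓
C4: sp3
C5: sp2 ✓
C6: sp2 ✓
C7: sp3
C8: sp3
C9: sp2 ✓
C10: sp2 ✓
C11: sp3
C2, C3, C5, C6, C9, C10 → 6 sp2 carbons.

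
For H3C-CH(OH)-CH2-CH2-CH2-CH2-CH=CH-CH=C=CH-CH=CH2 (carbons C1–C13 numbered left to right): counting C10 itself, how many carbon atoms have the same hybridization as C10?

C10 is sp (two π bonds).
C1: sp3
C2: sp3
C3: sp3
C4: sp3
C5: sp3
C6: sp3
C7: sp2
C8: sp2
C9: sp2
C10: sp ✓
C11: sp2
C12: sp2
C13: sp2
1 carbon is sp.

1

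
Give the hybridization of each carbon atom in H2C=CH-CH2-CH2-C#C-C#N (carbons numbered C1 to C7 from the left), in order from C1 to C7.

C1 is sp2: 3 σ bonds, plus one π bond, 3 electron-density regions.
C2 (3 σ bonds, plus one π bond) has steric number 3: sp2.
C3 (4 σ bonds) has steric number 4: sp3.
C4 is sp3: 4 σ bonds, 4 electron-density regions.
C5: 2 σ bonds, plus two π bonds; 2 regions of electron density → sp.
C6 (2 σ bonds, plus two π bonds) has steric number 2: sp.
C7 carries 2 σ bonds, plus two π bonds, giving a steric number of 2, so it is sp.

C1 sp2, C2 sp2, C3 sp3, C4 sp3, C5 sp, C6 sp, C7 sp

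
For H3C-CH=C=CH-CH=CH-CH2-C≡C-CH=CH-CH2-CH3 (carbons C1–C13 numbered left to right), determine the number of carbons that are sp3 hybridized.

C1: sp3 ✓
C2: sp2
C3: sp
C4: sp2
C5: sp2
C6: sp2
C7: sp3 ✓
C8: sp
C9: sp
C10: sp2
C11: sp2
C12: sp3 ✓
C13: sp3 ✓
C1, C7, C12, C13 → 4 sp3 carbons.

4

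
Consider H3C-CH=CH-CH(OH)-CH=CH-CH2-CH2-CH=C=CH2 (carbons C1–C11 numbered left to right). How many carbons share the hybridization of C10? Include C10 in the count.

1

C10 is sp (two π bonds).
C1: sp3
C2: sp2
C3: sp2
C4: sp3
C5: sp2
C6: sp2
C7: sp3
C8: sp3
C9: sp2
C10: sp ✓
C11: sp2
1 carbon is sp.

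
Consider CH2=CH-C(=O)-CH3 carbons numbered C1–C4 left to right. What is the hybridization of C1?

C1 (3 σ bonds, plus one π bond) has steric number 3: sp2.

sp^2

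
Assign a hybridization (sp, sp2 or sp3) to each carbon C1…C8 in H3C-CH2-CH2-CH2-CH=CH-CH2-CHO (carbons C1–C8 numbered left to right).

C1 carries 4 σ bonds, giving a steric number of 4, so it is sp3.
C2: 4 σ bonds — 4 electron domains, sp3.
C3 — 4 σ bonds. Steric number 4, so sp3.
C4 — 4 σ bonds. Steric number 4, so sp3.
C5 carries 3 σ bonds, plus one π bond, giving a steric number of 3, so it is sp2.
C6 (3 σ bonds, plus one π bond) has steric number 3: sp2.
C7 is sp3: 4 σ bonds, 4 electron-density regions.
C8 carries 3 σ bonds, plus one π bond, giving a steric number of 3, so it is sp2.

C1 sp3, C2 sp3, C3 sp3, C4 sp3, C5 sp2, C6 sp2, C7 sp3, C8 sp2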